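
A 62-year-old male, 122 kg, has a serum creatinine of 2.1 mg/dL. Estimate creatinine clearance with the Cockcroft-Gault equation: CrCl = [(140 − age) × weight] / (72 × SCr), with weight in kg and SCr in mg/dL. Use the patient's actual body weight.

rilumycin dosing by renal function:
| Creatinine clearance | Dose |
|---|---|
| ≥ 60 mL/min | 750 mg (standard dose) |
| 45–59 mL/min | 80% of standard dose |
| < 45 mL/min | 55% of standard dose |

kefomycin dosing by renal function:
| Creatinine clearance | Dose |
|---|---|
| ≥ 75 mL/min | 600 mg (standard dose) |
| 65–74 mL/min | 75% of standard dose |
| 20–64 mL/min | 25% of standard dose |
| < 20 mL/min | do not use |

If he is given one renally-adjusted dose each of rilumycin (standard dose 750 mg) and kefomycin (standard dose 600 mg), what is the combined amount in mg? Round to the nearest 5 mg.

900 mg

CrCl = (140 − 62) × 122 / (72 × 2.1) = 9516.0 / 151.20 ≈ 62.9 mL/min
CrCl ≈ 63 mL/min.
rilumycin: ≥ 60 mL/min → 100% of 750 mg = 750 mg.
kefomycin: 20–64 mL/min → 25% of 600 mg = 150 mg.
Total = 750 + 150 = 900 mg.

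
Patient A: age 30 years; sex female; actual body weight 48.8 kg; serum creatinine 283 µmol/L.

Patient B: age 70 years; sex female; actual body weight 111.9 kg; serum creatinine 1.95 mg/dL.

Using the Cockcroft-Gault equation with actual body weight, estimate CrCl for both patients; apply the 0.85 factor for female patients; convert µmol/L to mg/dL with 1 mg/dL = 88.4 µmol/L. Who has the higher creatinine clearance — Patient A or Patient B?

Patient A: SCr = 283 / 88.4 = 3.201 mg/dL
Patient A: CrCl = (140 − 30) × 48.8 / (72 × 3.201) × 0.85 = 5368.0 / 230.47 × 0.85 ≈ 19.8 mL/min
Patient B: CrCl = (140 − 70) × 111.9 / (72 × 1.95) × 0.85 = 7833.0 / 140.40 × 0.85 ≈ 47.4 mL/min
19.8 vs 47.4 mL/min → Patient B is higher.

Patient B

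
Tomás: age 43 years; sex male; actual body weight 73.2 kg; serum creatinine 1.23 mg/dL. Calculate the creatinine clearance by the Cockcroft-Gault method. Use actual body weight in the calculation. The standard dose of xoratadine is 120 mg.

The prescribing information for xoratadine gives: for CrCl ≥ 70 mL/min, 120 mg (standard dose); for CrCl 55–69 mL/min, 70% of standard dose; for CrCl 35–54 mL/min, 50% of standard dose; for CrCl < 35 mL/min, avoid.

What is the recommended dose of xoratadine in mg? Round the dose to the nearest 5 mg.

CrCl = (140 − 43) × 73.2 / (72 × 1.23) = 7100.4 / 88.56 ≈ 80.2 mL/min
CrCl ≈ 80 mL/min → bracket ≥ 70 mL/min.
100% of 120 mg = 120 mg

120 mg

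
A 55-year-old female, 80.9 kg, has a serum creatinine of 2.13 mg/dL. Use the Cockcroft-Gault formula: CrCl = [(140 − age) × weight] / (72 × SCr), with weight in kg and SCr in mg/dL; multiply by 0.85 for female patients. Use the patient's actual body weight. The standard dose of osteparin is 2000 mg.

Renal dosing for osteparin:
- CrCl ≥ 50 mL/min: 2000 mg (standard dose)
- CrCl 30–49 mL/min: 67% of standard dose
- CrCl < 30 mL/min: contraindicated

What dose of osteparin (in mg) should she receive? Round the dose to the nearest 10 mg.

CrCl = (140 − 55) × 80.9 / (72 × 2.13) × 0.85 = 6876.5 / 153.36 × 0.85 ≈ 38.1 mL/min
CrCl ≈ 38 mL/min → bracket 30–49 mL/min.
67% of 2000 mg = 1340 mg

1340 mg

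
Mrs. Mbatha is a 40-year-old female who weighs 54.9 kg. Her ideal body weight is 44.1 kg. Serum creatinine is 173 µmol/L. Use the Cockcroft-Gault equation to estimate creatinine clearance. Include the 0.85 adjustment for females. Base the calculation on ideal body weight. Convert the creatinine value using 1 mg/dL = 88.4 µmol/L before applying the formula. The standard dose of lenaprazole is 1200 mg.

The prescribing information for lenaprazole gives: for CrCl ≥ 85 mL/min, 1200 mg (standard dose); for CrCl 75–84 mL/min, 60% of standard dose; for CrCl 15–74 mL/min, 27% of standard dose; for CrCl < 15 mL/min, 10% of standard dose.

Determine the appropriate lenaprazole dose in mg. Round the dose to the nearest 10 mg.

320 mg

SCr = 173 / 88.4 = 1.957 mg/dL
CrCl = (140 − 40) × 44.1 / (72 × 1.957) × 0.85 = 4410.0 / 140.90 × 0.85 ≈ 26.6 mL/min
CrCl ≈ 27 mL/min → bracket 15–74 mL/min.
27% of 1200 mg = 324 mg → 320 mg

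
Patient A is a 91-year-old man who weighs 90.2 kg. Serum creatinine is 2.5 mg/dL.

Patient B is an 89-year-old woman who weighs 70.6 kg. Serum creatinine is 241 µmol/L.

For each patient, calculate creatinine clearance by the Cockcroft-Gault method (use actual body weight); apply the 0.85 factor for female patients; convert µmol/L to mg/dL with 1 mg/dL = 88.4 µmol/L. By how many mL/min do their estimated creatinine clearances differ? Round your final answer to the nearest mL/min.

9 mL/min

Patient A: CrCl = (140 − 91) × 90.2 / (72 × 2.5) = 4419.8 / 180.00 ≈ 24.6 mL/min
Patient B: SCr = 241 / 88.4 = 2.726 mg/dL
Patient B: CrCl = (140 − 89) × 70.6 / (72 × 2.726) × 0.85 = 3600.6 / 196.27 × 0.85 ≈ 15.6 mL/min
|24.6 − 15.6| = 9.0 mL/min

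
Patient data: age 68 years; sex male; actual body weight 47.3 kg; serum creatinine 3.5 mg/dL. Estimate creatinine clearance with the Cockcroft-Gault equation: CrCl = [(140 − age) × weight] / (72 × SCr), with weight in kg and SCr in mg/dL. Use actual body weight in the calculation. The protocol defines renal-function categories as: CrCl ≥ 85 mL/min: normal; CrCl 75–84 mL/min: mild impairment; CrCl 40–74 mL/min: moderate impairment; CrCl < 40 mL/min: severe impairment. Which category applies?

CrCl = (140 − 68) × 47.3 / (72 × 3.5) = 3405.6 / 252.00 ≈ 13.5 mL/min
14 mL/min falls in the 'severe impairment' range.

severe impairment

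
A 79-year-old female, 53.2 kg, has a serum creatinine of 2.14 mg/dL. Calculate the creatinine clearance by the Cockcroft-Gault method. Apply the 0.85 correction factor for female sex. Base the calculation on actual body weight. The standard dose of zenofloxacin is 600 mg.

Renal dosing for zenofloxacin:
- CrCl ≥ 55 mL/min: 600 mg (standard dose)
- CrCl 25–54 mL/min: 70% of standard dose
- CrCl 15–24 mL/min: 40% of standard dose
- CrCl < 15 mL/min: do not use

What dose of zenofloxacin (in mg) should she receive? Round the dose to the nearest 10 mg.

CrCl = (140 − 79) × 53.2 / (72 × 2.14) × 0.85 = 3245.2 / 154.08 × 0.85 ≈ 17.9 mL/min
CrCl ≈ 18 mL/min → bracket 15–24 mL/min.
40% of 600 mg = 240 mg

240 mg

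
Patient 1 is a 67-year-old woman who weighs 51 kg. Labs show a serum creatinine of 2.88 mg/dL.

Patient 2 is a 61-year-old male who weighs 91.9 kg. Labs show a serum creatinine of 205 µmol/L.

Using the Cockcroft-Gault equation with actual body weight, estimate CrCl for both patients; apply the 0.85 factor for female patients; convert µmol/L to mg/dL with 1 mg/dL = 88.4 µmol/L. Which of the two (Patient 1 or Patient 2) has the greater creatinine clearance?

Patient 1: CrCl = (140 − 67) × 51 / (72 × 2.88) × 0.85 = 3723.0 / 207.36 × 0.85 ≈ 15.3 mL/min
Patient 2: SCr = 205 / 88.4 = 2.319 mg/dL
Patient 2: CrCl = (140 − 61) × 91.9 / (72 × 2.319) = 7260.1 / 166.97 ≈ 43.5 mL/min
15.3 vs 43.5 mL/min → Patient 2 is higher.

Patient 2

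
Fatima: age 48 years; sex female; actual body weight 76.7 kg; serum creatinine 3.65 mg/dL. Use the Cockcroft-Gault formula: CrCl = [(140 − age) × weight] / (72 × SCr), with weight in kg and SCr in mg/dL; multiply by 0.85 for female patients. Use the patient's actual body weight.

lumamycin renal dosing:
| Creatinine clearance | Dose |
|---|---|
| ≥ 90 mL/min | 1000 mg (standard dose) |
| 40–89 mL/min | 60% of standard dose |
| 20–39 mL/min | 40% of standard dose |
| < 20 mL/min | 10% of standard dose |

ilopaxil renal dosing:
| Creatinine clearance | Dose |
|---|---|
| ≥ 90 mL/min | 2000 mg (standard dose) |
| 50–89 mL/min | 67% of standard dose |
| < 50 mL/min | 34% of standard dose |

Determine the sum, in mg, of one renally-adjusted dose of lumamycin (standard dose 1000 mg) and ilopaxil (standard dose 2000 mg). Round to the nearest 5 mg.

1080 mg

CrCl = (140 − 48) × 76.7 / (72 × 3.65) × 0.85 = 7056.4 / 262.80 × 0.85 ≈ 22.8 mL/min
CrCl ≈ 23 mL/min.
lumamycin: 20–39 mL/min → 40% of 1000 mg = 400 mg.
ilopaxil: < 50 mL/min → 34% of 2000 mg = 680 mg.
Total = 400 + 680 = 1080 mg.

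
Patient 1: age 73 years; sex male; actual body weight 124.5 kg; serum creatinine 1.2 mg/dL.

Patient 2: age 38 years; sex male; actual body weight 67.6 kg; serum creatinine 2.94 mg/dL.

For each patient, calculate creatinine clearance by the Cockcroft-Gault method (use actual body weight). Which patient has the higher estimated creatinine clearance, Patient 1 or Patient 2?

Patient 1: CrCl = (140 − 73) × 124.5 / (72 × 1.2) = 8341.5 / 86.40 ≈ 96.5 mL/min
Patient 2: CrCl = (140 − 38) × 67.6 / (72 × 2.94) = 6895.2 / 211.68 ≈ 32.6 mL/min
96.5 vs 32.6 mL/min → Patient 1 is higher.

Patient 1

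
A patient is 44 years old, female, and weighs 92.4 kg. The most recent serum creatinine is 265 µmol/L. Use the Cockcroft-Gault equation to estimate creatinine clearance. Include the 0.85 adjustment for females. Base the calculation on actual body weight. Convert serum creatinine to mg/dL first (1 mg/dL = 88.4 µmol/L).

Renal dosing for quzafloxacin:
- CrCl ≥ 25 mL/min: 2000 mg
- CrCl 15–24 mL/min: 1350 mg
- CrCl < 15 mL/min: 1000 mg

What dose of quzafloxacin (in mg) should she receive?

SCr = 265 / 88.4 = 2.998 mg/dL
CrCl = (140 − 44) × 92.4 / (72 × 2.998) × 0.85 = 8870.4 / 215.86 × 0.85 ≈ 34.9 mL/min
CrCl ≈ 35 mL/min → bracket ≥ 25 mL/min.
Dose for this bracket: 2000 mg.

2000 mg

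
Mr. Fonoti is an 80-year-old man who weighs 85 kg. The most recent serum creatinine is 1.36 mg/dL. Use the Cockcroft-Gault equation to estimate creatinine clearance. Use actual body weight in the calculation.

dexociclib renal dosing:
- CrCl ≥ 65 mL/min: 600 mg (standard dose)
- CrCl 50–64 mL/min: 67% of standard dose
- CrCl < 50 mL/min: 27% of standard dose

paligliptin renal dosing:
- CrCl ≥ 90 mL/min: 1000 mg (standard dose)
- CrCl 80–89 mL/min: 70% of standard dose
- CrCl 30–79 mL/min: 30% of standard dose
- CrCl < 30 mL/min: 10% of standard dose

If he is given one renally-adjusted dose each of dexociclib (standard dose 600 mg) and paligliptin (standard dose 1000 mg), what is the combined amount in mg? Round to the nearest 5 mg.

700 mg

CrCl = (140 − 80) × 85 / (72 × 1.36) = 5100.0 / 97.92 ≈ 52.1 mL/min
CrCl ≈ 52 mL/min.
dexociclib: 50–64 mL/min → 67% of 600 mg = 402 mg.
paligliptin: 30–79 mL/min → 30% of 1000 mg = 300 mg.
Total = 402 + 300 = 702 mg.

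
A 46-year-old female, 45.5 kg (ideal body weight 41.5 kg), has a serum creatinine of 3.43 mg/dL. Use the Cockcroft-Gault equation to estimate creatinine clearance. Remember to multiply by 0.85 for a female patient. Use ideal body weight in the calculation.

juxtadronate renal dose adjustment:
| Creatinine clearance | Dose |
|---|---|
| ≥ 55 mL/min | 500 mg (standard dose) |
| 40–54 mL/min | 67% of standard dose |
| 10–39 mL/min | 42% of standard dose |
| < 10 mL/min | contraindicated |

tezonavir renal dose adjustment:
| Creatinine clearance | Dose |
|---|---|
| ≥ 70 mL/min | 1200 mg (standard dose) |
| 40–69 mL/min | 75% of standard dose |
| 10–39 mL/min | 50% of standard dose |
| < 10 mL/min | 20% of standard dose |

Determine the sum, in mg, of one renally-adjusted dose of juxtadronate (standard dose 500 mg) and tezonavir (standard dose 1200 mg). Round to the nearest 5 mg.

810 mg

CrCl = (140 − 46) × 41.5 / (72 × 3.43) × 0.85 = 3901.0 / 246.96 × 0.85 ≈ 13.4 mL/min
CrCl ≈ 13 mL/min.
juxtadronate: 10–39 mL/min → 42% of 500 mg = 210 mg.
tezonavir: 10–39 mL/min → 50% of 1200 mg = 600 mg.
Total = 210 + 600 = 810 mg.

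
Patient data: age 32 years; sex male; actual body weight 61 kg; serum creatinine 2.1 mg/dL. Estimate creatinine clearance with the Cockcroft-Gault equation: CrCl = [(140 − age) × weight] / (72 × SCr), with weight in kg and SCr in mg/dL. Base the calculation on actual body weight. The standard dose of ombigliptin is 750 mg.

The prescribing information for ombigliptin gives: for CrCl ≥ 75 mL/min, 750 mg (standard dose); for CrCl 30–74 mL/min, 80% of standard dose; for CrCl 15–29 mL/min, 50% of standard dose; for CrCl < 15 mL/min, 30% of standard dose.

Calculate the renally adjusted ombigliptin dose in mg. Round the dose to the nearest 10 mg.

CrCl = (140 − 32) × 61 / (72 × 2.1) = 6588.0 / 151.20 ≈ 43.6 mL/min
CrCl ≈ 44 mL/min → bracket 30–74 mL/min.
80% of 750 mg = 600 mg

600 mg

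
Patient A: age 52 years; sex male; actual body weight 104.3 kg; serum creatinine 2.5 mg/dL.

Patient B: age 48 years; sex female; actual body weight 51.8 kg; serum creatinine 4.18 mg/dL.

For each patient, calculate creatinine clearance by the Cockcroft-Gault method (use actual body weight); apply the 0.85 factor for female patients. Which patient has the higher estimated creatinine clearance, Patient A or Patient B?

Patient A: CrCl = (140 − 52) × 104.3 / (72 × 2.5) = 9178.4 / 180.00 ≈ 51.0 mL/min
Patient B: CrCl = (140 − 48) × 51.8 / (72 × 4.18) × 0.85 = 4765.6 / 300.96 × 0.85 ≈ 13.5 mL/min
51.0 vs 13.5 mL/min → Patient A is higher.

Patient A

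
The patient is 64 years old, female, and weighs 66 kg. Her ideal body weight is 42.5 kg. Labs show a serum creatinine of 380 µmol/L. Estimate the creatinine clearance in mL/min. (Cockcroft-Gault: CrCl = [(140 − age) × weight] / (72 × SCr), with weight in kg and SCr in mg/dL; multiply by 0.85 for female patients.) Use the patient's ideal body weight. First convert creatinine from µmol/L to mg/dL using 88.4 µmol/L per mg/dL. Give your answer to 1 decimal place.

SCr = 380 / 88.4 = 4.299 mg/dL
CrCl = (140 − 64) × 42.5 / (72 × 4.299) × 0.85 = 3230.0 / 309.53 × 0.85 ≈ 8.9 mL/min

8.9 mL/min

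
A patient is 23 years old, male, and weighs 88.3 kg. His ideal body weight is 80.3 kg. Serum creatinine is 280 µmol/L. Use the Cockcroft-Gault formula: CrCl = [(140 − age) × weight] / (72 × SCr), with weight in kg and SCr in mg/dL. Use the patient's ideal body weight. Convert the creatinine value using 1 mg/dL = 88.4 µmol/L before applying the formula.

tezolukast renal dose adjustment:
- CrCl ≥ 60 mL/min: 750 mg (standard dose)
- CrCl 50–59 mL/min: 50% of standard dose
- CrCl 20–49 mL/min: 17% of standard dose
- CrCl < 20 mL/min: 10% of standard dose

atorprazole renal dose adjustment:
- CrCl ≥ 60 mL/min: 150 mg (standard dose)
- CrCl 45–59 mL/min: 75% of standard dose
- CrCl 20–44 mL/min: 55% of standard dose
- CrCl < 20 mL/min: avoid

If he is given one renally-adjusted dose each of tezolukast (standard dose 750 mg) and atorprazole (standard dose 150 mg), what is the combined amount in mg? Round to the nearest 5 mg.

210 mg

SCr = 280 / 88.4 = 3.167 mg/dL
CrCl = (140 − 23) × 80.3 / (72 × 3.167) = 9395.1 / 228.02 ≈ 41.2 mL/min
CrCl ≈ 41 mL/min.
tezolukast: 20–49 mL/min → 17% of 750 mg = 127.5 mg.
atorprazole: 20–44 mL/min → 55% of 150 mg = 82.5 mg.
Total = 127.5 + 82.5 = 210 mg.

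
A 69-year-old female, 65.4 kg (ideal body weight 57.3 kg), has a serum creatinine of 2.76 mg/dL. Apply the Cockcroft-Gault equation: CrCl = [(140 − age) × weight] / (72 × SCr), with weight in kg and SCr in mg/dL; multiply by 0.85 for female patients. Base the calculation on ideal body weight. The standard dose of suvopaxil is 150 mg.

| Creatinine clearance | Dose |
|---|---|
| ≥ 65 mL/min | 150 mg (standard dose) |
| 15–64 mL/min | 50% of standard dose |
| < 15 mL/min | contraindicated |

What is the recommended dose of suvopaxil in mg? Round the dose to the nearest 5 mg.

75 mg

CrCl = (140 − 69) × 57.3 / (72 × 2.76) × 0.85 = 4068.3 / 198.72 × 0.85 ≈ 17.4 mL/min
CrCl ≈ 17 mL/min → bracket 15–64 mL/min.
50% of 150 mg = 75 mg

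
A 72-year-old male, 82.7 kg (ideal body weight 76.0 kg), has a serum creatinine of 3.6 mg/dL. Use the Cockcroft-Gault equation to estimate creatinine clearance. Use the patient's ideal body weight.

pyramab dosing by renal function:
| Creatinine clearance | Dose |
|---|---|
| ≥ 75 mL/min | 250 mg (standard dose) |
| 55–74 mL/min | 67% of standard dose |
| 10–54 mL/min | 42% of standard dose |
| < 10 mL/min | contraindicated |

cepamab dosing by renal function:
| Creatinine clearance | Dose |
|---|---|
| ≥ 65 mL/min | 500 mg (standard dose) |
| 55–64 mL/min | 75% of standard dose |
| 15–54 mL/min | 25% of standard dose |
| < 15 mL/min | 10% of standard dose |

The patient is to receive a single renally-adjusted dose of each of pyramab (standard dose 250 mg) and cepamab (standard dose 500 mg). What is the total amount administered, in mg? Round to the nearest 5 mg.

230 mg

CrCl = (140 − 72) × 76 / (72 × 3.6) = 5168.0 / 259.20 ≈ 19.9 mL/min
CrCl ≈ 20 mL/min.
pyramab: 10–54 mL/min → 42% of 250 mg = 105 mg.
cepamab: 15–54 mL/min → 25% of 500 mg = 125 mg.
Total = 105 + 125 = 230 mg.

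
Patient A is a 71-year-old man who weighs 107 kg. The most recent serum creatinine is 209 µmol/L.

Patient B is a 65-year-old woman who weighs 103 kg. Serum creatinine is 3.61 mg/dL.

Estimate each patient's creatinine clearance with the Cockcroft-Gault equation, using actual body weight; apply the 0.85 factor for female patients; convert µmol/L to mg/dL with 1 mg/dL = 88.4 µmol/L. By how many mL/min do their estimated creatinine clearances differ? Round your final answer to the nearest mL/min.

Patient A: SCr = 209 / 88.4 = 2.364 mg/dL
Patient A: CrCl = (140 − 71) × 107 / (72 × 2.364) = 7383.0 / 170.21 ≈ 43.4 mL/min
Patient B: CrCl = (140 − 65) × 103 / (72 × 3.61) × 0.85 = 7725.0 / 259.92 × 0.85 ≈ 25.3 mL/min
|43.4 − 25.3| = 18.1 mL/min

18 mL/min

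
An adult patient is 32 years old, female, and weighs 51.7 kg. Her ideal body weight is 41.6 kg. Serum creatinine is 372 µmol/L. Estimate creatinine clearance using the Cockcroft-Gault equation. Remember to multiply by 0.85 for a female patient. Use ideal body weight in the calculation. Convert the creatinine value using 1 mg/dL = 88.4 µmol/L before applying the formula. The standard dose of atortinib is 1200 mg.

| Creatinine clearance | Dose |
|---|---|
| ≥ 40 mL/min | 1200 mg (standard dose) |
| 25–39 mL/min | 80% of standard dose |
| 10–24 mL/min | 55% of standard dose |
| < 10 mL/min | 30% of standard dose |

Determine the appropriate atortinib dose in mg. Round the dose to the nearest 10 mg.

660 mg

SCr = 372 / 88.4 = 4.208 mg/dL
CrCl = (140 − 32) × 41.6 / (72 × 4.208) × 0.85 = 4492.8 / 302.98 × 0.85 ≈ 12.6 mL/min
CrCl ≈ 13 mL/min → bracket 10–24 mL/min.
55% of 1200 mg = 660 mg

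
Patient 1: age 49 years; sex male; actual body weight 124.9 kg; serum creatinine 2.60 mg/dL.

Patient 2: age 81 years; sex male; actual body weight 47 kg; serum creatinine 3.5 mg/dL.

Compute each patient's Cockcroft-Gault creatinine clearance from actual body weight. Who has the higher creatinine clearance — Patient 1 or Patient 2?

Patient 1

Patient 1: CrCl = (140 − 49) × 124.9 / (72 × 2.6) = 11365.9 / 187.20 ≈ 60.7 mL/min
Patient 2: CrCl = (140 − 81) × 47 / (72 × 3.5) = 2773.0 / 252.00 ≈ 11.0 mL/min
60.7 vs 11.0 mL/min → Patient 1 is higher.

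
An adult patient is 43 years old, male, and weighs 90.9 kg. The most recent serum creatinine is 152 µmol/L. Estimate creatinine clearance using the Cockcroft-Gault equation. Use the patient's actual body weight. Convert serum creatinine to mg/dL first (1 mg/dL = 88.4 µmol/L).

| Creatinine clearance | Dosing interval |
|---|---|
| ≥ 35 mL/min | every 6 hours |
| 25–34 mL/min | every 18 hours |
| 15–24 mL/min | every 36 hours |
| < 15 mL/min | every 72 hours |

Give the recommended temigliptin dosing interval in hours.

every 6 hours

SCr = 152 / 88.4 = 1.719 mg/dL
CrCl = (140 − 43) × 90.9 / (72 × 1.719) = 8817.3 / 123.77 ≈ 71.2 mL/min
CrCl ≈ 71 mL/min → bracket ≥ 35 mL/min → every 6 hours.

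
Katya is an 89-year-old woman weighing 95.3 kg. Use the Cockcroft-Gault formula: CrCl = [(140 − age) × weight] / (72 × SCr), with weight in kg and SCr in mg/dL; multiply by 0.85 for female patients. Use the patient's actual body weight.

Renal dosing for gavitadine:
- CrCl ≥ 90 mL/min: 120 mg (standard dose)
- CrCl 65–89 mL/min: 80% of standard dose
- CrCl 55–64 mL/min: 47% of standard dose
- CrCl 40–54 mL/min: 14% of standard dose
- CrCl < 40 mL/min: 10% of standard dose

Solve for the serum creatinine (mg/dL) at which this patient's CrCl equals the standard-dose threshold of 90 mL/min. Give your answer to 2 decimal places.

Standard dose requires CrCl ≥ 90 mL/min.
Set (140 − 89) × 95.3 × 0.85 / (72 × SCr) = 90
SCr = (140 − 89) × 95.3 × 0.85 / (72 × 90) = 0.638 mg/dL

0.64 mg/dL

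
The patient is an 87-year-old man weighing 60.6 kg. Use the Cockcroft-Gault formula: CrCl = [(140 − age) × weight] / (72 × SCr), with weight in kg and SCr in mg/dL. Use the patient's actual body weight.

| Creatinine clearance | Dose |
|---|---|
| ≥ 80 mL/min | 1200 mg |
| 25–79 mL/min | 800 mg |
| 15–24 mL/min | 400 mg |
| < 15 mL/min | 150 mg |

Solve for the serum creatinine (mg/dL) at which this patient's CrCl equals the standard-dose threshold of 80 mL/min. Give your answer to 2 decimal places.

Standard dose requires CrCl ≥ 80 mL/min.
Set (140 − 87) × 60.6 / (72 × SCr) = 80
SCr = (140 − 87) × 60.6 / (72 × 80) = 0.558 mg/dL

0.56 mg/dL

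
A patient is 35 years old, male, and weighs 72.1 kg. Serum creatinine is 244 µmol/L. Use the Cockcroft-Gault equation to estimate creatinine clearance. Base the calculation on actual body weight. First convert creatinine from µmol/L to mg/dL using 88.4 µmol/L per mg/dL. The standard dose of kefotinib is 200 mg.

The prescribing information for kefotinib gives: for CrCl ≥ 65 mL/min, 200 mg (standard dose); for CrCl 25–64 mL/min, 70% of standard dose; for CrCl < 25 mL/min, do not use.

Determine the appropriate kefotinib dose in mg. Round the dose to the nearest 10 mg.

140 mg

SCr = 244 / 88.4 = 2.76 mg/dL
CrCl = (140 − 35) × 72.1 / (72 × 2.76) = 7570.5 / 198.72 ≈ 38.1 mL/min
CrCl ≈ 38 mL/min → bracket 25–64 mL/min.
70% of 200 mg = 140 mg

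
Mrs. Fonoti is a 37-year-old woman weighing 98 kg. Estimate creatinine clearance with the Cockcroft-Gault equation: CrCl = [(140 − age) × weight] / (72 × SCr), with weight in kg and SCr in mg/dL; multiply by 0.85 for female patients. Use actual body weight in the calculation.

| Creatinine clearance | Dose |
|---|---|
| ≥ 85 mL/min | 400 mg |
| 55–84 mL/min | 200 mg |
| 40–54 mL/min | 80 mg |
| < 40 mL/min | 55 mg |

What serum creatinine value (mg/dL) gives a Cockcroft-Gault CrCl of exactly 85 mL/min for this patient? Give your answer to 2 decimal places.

1.40 mg/dL

Standard dose requires CrCl ≥ 85 mL/min.
Set (140 − 37) × 98 × 0.85 / (72 × SCr) = 85
SCr = (140 − 37) × 98 × 0.85 / (72 × 85) = 1.402 mg/dL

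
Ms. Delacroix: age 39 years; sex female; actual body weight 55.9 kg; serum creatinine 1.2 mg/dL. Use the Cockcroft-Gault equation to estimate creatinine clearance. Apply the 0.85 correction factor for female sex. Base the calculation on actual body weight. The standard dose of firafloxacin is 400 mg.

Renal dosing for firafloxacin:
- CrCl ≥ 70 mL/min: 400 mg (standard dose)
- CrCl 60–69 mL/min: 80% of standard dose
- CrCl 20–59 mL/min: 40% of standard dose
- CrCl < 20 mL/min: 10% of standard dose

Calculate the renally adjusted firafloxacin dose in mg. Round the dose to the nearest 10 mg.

CrCl = (140 − 39) × 55.9 / (72 × 1.2) × 0.85 = 5645.9 / 86.40 × 0.85 ≈ 55.5 mL/min
CrCl ≈ 56 mL/min → bracket 20–59 mL/min.
40% of 400 mg = 160 mg

160 mg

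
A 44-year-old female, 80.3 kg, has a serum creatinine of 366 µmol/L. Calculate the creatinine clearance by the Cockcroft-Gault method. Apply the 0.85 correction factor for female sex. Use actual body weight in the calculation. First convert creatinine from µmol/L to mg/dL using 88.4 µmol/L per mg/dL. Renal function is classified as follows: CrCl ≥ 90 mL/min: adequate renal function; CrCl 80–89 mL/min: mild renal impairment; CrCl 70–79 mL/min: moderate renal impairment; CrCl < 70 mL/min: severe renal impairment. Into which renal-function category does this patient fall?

severe renal impairment

SCr = 366 / 88.4 = 4.14 mg/dL
CrCl = (140 − 44) × 80.3 / (72 × 4.14) × 0.85 = 7708.8 / 298.08 × 0.85 ≈ 22.0 mL/min
22 mL/min falls in the 'severe renal impairment' range.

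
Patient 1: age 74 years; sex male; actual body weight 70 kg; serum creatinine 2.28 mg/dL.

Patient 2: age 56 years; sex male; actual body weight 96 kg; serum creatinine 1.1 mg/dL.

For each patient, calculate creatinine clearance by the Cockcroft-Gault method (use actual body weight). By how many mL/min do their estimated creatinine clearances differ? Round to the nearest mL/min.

74 mL/min

Patient 1: CrCl = (140 − 74) × 70 / (72 × 2.28) = 4620.0 / 164.16 ≈ 28.1 mL/min
Patient 2: CrCl = (140 − 56) × 96 / (72 × 1.1) = 8064.0 / 79.20 ≈ 101.8 mL/min
|28.1 − 101.8| = 73.7 mL/min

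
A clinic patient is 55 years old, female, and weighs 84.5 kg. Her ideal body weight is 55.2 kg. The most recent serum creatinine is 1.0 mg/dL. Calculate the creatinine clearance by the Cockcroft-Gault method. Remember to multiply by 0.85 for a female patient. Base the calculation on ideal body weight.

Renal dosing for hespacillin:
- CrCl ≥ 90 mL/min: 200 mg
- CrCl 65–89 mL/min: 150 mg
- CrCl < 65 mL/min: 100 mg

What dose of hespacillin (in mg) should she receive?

100 mg

CrCl = (140 − 55) × 55.2 / (72 × 1) × 0.85 = 4692.0 / 72.00 × 0.85 ≈ 55.4 mL/min
CrCl ≈ 55 mL/min → bracket < 65 mL/min.
Dose for this bracket: 100 mg.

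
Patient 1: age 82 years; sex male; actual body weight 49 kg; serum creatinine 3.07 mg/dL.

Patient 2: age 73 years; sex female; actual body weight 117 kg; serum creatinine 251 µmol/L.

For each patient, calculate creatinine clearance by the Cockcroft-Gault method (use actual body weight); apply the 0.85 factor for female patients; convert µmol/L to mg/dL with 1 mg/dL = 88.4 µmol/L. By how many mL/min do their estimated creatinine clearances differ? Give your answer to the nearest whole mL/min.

20 mL/min

Patient 1: CrCl = (140 − 82) × 49 / (72 × 3.07) = 2842.0 / 221.04 ≈ 12.9 mL/min
Patient 2: SCr = 251 / 88.4 = 2.839 mg/dL
Patient 2: CrCl = (140 − 73) × 117 / (72 × 2.839) × 0.85 = 7839.0 / 204.41 × 0.85 ≈ 32.6 mL/min
|12.9 − 32.6| = 19.7 mL/min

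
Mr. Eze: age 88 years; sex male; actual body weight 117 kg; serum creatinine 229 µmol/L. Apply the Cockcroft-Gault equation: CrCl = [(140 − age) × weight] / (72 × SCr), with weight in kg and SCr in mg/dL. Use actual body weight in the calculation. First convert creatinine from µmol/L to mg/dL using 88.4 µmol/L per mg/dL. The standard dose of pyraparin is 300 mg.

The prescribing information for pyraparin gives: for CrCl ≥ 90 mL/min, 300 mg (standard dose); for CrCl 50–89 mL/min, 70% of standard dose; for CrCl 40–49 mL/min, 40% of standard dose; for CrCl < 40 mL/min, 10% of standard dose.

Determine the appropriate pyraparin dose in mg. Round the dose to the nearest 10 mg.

30 mg

SCr = 229 / 88.4 = 2.59 mg/dL
CrCl = (140 − 88) × 117 / (72 × 2.59) = 6084.0 / 186.48 ≈ 32.6 mL/min
CrCl ≈ 33 mL/min → bracket < 40 mL/min.
10% of 300 mg = 30 mg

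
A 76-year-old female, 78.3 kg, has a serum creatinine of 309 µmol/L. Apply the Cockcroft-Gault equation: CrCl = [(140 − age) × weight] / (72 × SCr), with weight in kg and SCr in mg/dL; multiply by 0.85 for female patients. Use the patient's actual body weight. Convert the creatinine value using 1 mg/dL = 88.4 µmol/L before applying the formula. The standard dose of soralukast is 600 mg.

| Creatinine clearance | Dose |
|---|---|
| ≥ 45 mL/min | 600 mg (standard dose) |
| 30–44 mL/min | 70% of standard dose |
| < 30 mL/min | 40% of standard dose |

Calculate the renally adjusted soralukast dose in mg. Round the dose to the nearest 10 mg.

240 mg

SCr = 309 / 88.4 = 3.495 mg/dL
CrCl = (140 − 76) × 78.3 / (72 × 3.495) × 0.85 = 5011.2 / 251.64 × 0.85 ≈ 16.9 mL/min
CrCl ≈ 17 mL/min → bracket < 30 mL/min.
40% of 600 mg = 240 mg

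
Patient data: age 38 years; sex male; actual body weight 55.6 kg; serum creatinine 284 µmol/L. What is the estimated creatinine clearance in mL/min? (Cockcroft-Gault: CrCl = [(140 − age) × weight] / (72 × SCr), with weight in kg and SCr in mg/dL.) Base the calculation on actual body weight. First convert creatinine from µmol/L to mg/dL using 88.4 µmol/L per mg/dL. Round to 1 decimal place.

24.5 mL/min

SCr = 284 / 88.4 = 3.213 mg/dL
CrCl = (140 − 38) × 55.6 / (72 × 3.213) = 5671.2 / 231.34 ≈ 24.5 mL/min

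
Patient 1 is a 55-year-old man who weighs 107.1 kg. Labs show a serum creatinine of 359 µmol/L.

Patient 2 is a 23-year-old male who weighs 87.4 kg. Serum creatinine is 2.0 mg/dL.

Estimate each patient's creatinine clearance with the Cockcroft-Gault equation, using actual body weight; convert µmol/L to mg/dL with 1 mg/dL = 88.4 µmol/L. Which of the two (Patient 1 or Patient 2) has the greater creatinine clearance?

Patient 1: SCr = 359 / 88.4 = 4.061 mg/dL
Patient 1: CrCl = (140 − 55) × 107.1 / (72 × 4.061) = 9103.5 / 292.39 ≈ 31.1 mL/min
Patient 2: CrCl = (140 − 23) × 87.4 / (72 × 2) = 10225.8 / 144.00 ≈ 71.0 mL/min
31.1 vs 71.0 mL/min → Patient 2 is higher.

Patient 2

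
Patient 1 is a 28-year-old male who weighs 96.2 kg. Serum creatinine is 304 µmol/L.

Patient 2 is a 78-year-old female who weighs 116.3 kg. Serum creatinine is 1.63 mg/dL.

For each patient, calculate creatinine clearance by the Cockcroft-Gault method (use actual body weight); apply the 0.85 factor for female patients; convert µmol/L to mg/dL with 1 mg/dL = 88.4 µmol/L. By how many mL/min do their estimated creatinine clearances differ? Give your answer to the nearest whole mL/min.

Patient 1: SCr = 304 / 88.4 = 3.439 mg/dL
Patient 1: CrCl = (140 − 28) × 96.2 / (72 × 3.439) = 10774.4 / 247.61 ≈ 43.5 mL/min
Patient 2: CrCl = (140 − 78) × 116.3 / (72 × 1.63) × 0.85 = 7210.6 / 117.36 × 0.85 ≈ 52.2 mL/min
|43.5 − 52.2| = 8.7 mL/min

9 mL/min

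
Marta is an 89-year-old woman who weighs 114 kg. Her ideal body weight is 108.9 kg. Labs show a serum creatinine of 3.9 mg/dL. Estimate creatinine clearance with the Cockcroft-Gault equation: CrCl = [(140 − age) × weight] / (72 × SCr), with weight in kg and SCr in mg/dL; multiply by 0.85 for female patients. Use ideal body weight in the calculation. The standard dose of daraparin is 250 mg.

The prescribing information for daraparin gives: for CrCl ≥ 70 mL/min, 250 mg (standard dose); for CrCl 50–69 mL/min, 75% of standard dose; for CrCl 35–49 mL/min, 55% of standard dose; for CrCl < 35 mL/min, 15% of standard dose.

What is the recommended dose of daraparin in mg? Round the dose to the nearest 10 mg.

CrCl = (140 − 89) × 108.9 / (72 × 3.9) × 0.85 = 5553.9 / 280.80 × 0.85 ≈ 16.8 mL/min
CrCl ≈ 17 mL/min → bracket < 35 mL/min.
15% of 250 mg = 37.5 mg → 40 mg

40 mg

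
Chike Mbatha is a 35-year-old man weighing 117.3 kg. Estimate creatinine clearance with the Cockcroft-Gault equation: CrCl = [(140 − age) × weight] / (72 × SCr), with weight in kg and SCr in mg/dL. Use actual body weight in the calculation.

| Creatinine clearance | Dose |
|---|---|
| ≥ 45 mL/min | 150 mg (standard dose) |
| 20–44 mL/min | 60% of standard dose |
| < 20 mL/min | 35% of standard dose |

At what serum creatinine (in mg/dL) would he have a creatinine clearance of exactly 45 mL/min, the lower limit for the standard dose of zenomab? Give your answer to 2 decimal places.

3.80 mg/dL

Standard dose requires CrCl ≥ 45 mL/min.
Set (140 − 35) × 117.3 / (72 × SCr) = 45
SCr = (140 − 35) × 117.3 / (72 × 45) = 3.801 mg/dL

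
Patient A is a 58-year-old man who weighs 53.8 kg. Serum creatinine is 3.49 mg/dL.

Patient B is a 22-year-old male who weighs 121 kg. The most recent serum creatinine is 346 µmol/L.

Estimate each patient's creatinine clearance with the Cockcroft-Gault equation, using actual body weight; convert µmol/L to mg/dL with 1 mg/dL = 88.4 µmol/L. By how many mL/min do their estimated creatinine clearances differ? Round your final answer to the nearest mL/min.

Patient A: CrCl = (140 − 58) × 53.8 / (72 × 3.49) = 4411.6 / 251.28 ≈ 17.6 mL/min
Patient B: SCr = 346 / 88.4 = 3.914 mg/dL
Patient B: CrCl = (140 − 22) × 121 / (72 × 3.914) = 14278.0 / 281.81 ≈ 50.7 mL/min
|17.6 − 50.7| = 33.1 mL/min

33 mL/min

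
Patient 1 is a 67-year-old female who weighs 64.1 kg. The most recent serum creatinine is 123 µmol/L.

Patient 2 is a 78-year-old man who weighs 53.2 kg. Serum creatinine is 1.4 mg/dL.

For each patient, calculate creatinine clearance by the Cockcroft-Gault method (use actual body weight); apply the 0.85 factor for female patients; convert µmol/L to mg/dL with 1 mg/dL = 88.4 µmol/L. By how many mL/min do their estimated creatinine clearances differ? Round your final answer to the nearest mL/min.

Patient 1: SCr = 123 / 88.4 = 1.391 mg/dL
Patient 1: CrCl = (140 − 67) × 64.1 / (72 × 1.391) × 0.85 = 4679.3 / 100.15 × 0.85 ≈ 39.7 mL/min
Patient 2: CrCl = (140 − 78) × 53.2 / (72 × 1.4) = 3298.4 / 100.80 ≈ 32.7 mL/min
|39.7 − 32.7| = 7.0 mL/min

7 mL/min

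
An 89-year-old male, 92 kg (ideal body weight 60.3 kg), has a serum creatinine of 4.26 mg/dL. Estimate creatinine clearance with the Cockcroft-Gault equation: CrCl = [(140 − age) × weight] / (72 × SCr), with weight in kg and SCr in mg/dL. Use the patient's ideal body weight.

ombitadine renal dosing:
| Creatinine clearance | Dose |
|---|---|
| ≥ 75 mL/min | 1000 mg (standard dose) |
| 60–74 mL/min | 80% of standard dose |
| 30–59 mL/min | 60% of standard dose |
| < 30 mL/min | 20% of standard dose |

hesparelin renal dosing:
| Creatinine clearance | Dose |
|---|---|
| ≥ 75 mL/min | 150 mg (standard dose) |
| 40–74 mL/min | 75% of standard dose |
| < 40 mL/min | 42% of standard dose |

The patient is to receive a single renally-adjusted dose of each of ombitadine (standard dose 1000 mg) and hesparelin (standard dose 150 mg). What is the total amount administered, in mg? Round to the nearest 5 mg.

265 mg

CrCl = (140 − 89) × 60.3 / (72 × 4.26) = 3075.3 / 306.72 ≈ 10.0 mL/min
CrCl ≈ 10 mL/min.
ombitadine: < 30 mL/min → 20% of 1000 mg = 200 mg.
hesparelin: < 40 mL/min → 42% of 150 mg = 63 mg.
Total = 200 + 63 = 263 mg.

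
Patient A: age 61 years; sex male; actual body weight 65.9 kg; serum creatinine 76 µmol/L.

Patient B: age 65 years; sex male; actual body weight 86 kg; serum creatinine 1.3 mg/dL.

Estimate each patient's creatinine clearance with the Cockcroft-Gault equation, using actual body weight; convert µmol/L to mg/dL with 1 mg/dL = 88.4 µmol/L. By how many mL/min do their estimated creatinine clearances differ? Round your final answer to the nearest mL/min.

15 mL/min

Patient A: SCr = 76 / 88.4 = 0.86 mg/dL
Patient A: CrCl = (140 − 61) × 65.9 / (72 × 0.86) = 5206.1 / 61.92 ≈ 84.1 mL/min
Patient B: CrCl = (140 − 65) × 86 / (72 × 1.3) = 6450.0 / 93.60 ≈ 68.9 mL/min
|84.1 − 68.9| = 15.2 mL/min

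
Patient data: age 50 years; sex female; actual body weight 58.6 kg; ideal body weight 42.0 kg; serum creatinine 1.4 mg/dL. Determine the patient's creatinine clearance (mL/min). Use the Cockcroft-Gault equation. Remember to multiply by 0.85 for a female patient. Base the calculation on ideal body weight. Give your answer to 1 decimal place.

CrCl = (140 − 50) × 42 / (72 × 1.4) × 0.85 = 3780.0 / 100.80 × 0.85 ≈ 31.9 mL/min

31.9 mL/min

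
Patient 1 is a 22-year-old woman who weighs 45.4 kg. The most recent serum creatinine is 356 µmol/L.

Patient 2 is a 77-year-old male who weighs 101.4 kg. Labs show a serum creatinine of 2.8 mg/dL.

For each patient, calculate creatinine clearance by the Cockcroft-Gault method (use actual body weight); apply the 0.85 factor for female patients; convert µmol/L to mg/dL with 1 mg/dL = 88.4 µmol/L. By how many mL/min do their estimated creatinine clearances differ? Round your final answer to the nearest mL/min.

16 mL/min

Patient 1: SCr = 356 / 88.4 = 4.027 mg/dL
Patient 1: CrCl = (140 − 22) × 45.4 / (72 × 4.027) × 0.85 = 5357.2 / 289.94 × 0.85 ≈ 15.7 mL/min
Patient 2: CrCl = (140 − 77) × 101.4 / (72 × 2.8) = 6388.2 / 201.60 ≈ 31.7 mL/min
|15.7 − 31.7| = 16.0 mL/min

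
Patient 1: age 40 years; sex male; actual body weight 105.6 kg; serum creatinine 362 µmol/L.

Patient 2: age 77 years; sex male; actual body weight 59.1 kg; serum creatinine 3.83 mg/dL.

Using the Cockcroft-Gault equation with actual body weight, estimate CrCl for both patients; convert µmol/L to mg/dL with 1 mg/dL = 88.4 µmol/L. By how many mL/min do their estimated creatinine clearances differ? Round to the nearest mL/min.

Patient 1: SCr = 362 / 88.4 = 4.095 mg/dL
Patient 1: CrCl = (140 − 40) × 105.6 / (72 × 4.095) = 10560.0 / 294.84 ≈ 35.8 mL/min
Patient 2: CrCl = (140 − 77) × 59.1 / (72 × 3.83) = 3723.3 / 275.76 ≈ 13.5 mL/min
|35.8 − 13.5| = 22.3 mL/min

22 mL/min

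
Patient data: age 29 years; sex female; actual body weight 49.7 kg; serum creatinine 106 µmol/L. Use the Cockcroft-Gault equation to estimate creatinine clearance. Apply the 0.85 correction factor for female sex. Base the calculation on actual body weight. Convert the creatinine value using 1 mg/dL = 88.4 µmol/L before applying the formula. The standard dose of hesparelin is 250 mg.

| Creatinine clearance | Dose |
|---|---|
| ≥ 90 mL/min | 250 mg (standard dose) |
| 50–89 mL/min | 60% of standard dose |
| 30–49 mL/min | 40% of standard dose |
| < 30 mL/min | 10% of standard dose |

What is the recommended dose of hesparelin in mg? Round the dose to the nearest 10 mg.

SCr = 106 / 88.4 = 1.199 mg/dL
CrCl = (140 − 29) × 49.7 / (72 × 1.199) × 0.85 = 5516.7 / 86.33 × 0.85 ≈ 54.3 mL/min
CrCl ≈ 54 mL/min → bracket 50–89 mL/min.
60% of 250 mg = 150 mg

150 mg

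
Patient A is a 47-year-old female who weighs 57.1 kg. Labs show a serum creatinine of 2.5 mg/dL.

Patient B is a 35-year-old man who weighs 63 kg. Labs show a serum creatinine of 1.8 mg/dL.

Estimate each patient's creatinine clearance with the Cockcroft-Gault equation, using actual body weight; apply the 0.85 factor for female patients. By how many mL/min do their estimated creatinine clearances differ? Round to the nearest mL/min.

Patient A: CrCl = (140 − 47) × 57.1 / (72 × 2.5) × 0.85 = 5310.3 / 180.00 × 0.85 ≈ 25.1 mL/min
Patient B: CrCl = (140 − 35) × 63 / (72 × 1.8) = 6615.0 / 129.60 ≈ 51.0 mL/min
|25.1 − 51.0| = 25.9 mL/min

26 mL/min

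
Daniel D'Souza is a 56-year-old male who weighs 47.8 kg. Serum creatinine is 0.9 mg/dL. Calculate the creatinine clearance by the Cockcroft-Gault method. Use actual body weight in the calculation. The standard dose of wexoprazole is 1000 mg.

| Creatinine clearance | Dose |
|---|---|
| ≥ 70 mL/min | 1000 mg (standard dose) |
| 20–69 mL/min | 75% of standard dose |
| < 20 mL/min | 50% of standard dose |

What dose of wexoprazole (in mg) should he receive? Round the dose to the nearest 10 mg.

CrCl = (140 − 56) × 47.8 / (72 × 0.9) = 4015.2 / 64.80 ≈ 62.0 mL/min
CrCl ≈ 62 mL/min → bracket 20–69 mL/min.
75% of 1000 mg = 750 mg

750 mg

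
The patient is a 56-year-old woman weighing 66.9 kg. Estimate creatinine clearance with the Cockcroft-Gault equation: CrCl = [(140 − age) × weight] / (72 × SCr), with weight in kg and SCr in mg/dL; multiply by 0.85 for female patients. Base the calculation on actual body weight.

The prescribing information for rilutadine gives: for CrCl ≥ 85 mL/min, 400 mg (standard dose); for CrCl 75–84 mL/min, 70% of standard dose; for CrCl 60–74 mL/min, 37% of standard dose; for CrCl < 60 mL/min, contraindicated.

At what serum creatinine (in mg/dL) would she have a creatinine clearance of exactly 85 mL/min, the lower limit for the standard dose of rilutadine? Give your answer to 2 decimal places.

0.78 mg/dL

Standard dose requires CrCl ≥ 85 mL/min.
Set (140 − 56) × 66.9 × 0.85 / (72 × SCr) = 85
SCr = (140 − 56) × 66.9 × 0.85 / (72 × 85) = 0.780 mg/dL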